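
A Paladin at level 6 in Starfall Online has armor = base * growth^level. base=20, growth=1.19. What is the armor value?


value = base * growth^level
= 20 * 1.19^6
= 20 * 2.839761
= 56.80

56.80 armor


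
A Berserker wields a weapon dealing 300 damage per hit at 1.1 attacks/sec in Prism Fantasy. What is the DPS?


DPS = damage * attack_speed
= 300 * 1.1
= 330.0

330.0 DPS


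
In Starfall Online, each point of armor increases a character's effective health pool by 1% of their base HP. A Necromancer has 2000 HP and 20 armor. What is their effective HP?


EHP = 2000 * (1 + 20/100)
= 2000 * (1 + 0.2)
= 2000 * 1.2
= 2400.0

2400.0 EHP


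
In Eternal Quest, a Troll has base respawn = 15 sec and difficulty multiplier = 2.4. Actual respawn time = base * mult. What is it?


Respawn time = base * multiplier
= 15 * 2.4
= 36.0 seconds

36.0 seconds


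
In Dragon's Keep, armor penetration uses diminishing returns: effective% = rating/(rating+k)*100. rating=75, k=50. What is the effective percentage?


effective% = rating / (rating + k) * 100
= 75 / (75 + 50) * 100
= 75 / 125 * 100
= 0.6 * 100
= 60.00%

60.00%


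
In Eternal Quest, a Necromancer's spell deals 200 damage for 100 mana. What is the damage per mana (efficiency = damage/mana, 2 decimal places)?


Efficiency = damage / mana
= 200 / 100
= 2.00

2.00 dmg/mana


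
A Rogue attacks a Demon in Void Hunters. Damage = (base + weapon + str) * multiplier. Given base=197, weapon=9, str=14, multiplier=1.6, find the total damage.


Sum base + weapon + str = 197 + 9 + 14 = 220
Multiply by 1.6:
220 * 1.6 = 352.0

352.0 damage


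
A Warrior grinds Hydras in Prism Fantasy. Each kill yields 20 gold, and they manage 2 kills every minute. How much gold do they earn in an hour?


Gold per minute = 20 * 2 = 40
Gold per hour = 40 * 60 = 2400

2400 gold/hour


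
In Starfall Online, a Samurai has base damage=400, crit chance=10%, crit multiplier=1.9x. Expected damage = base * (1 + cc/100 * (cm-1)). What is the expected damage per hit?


E[dmg] = base * (1 + crit_chance * (crit_mult - 1))
cc as decimal = 10/100 = 0.1
cm - 1 = 1.9 - 1 = 0.9
Bonus factor = 0.1 * 0.9 = 0.09
Total multiplier = 1 + 0.09 = 1.09
Expected damage = 400 * 1.09 = 436.00

436.00 damage


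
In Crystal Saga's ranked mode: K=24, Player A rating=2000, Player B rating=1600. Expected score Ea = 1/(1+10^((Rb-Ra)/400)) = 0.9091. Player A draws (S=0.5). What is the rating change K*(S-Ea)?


Elo update: delta = K * (S - Ea), where S = 0.5 (draws)
S - Ea = 0.5 - 0.9091 = -0.4091
Rating change = 24 * -0.4091
= -9.82

-9.82 rating points


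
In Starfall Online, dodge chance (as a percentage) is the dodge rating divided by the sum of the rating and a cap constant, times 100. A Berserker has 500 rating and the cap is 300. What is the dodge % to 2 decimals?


dodge% = 500 / (500 + 300) * 100
= 500 / 800 * 100
= 0.625 * 100
= 62.50%

62.50%


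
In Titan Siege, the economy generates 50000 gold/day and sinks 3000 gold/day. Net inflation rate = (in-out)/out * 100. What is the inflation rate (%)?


Net gold = 50000 - 3000 = 47000
Inflation rate = net / sunk * 100 = 47000 / 3000 * 100
= 15.666667 * 100
= 1566.67%

1566.67%


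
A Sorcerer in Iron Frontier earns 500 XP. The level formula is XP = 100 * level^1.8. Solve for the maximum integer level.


XP = 100 * level^1.8, so level = (XP / 100)^(1/1.8)
= (500 / 100)^(1/1.8)
= 5.0^0.5556
= 2.4452
Floor: level = 2

level 2


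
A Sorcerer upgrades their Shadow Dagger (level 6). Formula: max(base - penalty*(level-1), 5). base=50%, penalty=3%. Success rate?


raw_rate = 50 - 3 * (6 - 1)
= 50 - 3 * 5
= 50 - 15
= 35
Apply floor: max(35, 5) = 35%

35%


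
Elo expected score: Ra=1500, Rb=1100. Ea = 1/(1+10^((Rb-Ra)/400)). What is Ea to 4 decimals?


Elo expected score: Ea = 1/(1 + 10^((Rb-Ra)/400))
Rb - Ra = 1100 - 1500 = -400
(Rb-Ra)/400 = -400/400 = -1.0
10^-1.0 = 0.1
Ea = 1/(1 + 0.1) = 1/1.1 = 0.9091

0.9091


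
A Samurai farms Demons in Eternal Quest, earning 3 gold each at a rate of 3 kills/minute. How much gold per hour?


Gold per minute = 3 * 3 = 9
Gold per hour = 9 * 60 = 540

540 gold/hour


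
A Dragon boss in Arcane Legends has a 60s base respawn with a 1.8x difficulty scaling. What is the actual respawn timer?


Respawn time = base * multiplier
= 60 * 1.8
= 108.0 seconds

108.0 seconds


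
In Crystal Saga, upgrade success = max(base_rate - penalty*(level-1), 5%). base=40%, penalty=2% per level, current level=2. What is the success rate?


raw_rate = 40 - 2 * (2 - 1)
= 40 - 2 * 1
= 40 - 2
= 38
Apply floor: max(38, 5) = 38%

38%


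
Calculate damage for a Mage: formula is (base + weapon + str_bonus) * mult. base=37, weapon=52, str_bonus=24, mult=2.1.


Sum base + weapon + str = 37 + 52 + 24 = 113
Multiply by 2.1:
113 * 2.1 = 237.3

237.3 damage


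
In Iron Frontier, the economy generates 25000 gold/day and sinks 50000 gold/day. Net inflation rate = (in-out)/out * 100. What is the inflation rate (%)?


Net gold = 25000 - 50000 = -25000
Inflation rate = net / sunk * 100 = -25000 / 50000 * 100
= -0.5 * 100
= -50.00%

-50.00%


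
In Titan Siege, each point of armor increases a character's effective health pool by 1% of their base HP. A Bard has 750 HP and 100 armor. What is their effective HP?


EHP = 750 * (1 + 100/100)
= 750 * (1 + 1.0)
= 750 * 2.0
= 1500.0

1500.0 EHP


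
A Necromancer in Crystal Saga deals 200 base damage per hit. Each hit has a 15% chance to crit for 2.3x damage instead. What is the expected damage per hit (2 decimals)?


E[dmg] = base * (1 + crit_chance * (crit_mult - 1))
cc as decimal = 15/100 = 0.15
cm - 1 = 2.3 - 1 = 1.3
Bonus factor = 0.15 * 1.3 = 0.195
Total multiplier = 1 + 0.195 = 1.195
Expected damage = 200 * 1.195 = 239.00

239.00 damage


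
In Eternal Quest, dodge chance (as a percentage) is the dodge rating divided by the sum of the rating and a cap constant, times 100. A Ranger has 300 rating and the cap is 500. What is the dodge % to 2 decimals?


dodge% = 300 / (300 + 500) * 100
= 300 / 800 * 100
= 0.375 * 100
= 37.50%

37.50%


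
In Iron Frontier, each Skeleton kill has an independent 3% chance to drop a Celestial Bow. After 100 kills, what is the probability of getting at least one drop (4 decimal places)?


P(at least one) = 1 - P(none) = 1 - (1-p)^n
p = 3/100 = 0.03
1 - p = 0.97
(1 - p)^100 = 0.97^100 = 0.047553
P(at least one) = 1 - 0.047553 = 0.9524

0.9524


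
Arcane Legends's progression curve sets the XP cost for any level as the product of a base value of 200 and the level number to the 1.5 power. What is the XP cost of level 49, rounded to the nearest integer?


XP = 200 * level^1.5
Substitute level = 49:
XP = 200 * 49^1.5
= 200 * 343.0
= 68600

68600 XP


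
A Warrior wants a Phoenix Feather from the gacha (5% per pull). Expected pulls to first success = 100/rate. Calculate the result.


Expected pulls for a geometric distribution = 1/p = 100 / rate%
= 100 / 5
= 20.0

20.0 pulls


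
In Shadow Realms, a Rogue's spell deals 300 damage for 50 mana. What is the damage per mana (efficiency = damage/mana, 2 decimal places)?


Efficiency = damage / mana
= 300 / 50
= 6.00

6.00 dmg/mana


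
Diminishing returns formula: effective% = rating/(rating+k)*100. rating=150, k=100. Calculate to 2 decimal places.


effective% = rating / (rating + k) * 100
= 150 / (150 + 100) * 100
= 150 / 250 * 100
= 0.6 * 100
= 60.00%

60.00%


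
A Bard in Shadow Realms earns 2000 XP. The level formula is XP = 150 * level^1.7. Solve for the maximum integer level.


XP = 150 * level^1.7, so level = (XP / 150)^(1/1.7)
= (2000 / 150)^(1/1.7)
= 13.3333^0.5882
= 4.5891
Floor: level = 4

level 4


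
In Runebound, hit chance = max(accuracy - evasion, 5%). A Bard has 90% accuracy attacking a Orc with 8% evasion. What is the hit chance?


accuracy - evasion = 90 - 8 = 82
Apply floor: max(82, 5) = 82
Hit chance = 82%

82%


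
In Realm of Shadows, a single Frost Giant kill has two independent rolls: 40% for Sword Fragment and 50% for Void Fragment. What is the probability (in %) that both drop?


For independent events, P(both) = P(A) * P(B)
= 40% * 50%
= 2000 / 100 %
= 20.0%

20.0%


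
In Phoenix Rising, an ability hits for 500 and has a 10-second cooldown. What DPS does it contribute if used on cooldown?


DPS = damage / cooldown
= 500 / 10
= 50.00

50.00 DPS


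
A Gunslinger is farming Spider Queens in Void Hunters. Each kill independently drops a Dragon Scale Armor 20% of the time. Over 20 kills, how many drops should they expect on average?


Expected drops = kills * (drop_rate / 100)
= 20 * (20 / 100)
= 20 * 0.2
= 4.0

4.0 drops


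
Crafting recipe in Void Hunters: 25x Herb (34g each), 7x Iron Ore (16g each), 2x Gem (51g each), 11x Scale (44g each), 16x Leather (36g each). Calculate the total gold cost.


Cost breakdown:
  Herb: 25 * 34 = 850
  Iron Ore: 7 * 16 = 112
  Gem: 2 * 51 = 102
  Scale: 11 * 44 = 484
  Leather: 16 * 36 = 576
Total = 850 + 112 + 102 + 484 + 576 = 2124

2124 gold


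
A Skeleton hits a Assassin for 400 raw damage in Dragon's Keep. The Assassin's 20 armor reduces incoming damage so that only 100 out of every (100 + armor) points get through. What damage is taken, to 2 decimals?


actual = 400 * 100 / (100 + 20)
= 400 * 100 / 120
= 40000 / 120
= 333.33

333.33 damage


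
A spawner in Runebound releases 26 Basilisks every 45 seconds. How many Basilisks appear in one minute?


Spawns per minute = count * (60 / interval)
= 26 * (60 / 45)
= 26 * 1.3333
= 34.67

34.67 per minute


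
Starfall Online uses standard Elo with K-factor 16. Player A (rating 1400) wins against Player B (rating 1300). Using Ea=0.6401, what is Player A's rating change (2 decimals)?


Elo update: delta = K * (S - Ea), where S = 1 (wins)
S - Ea = 1 - 0.6401 = 0.3599
Rating change = 16 * 0.3599
= 5.76

5.76 rating points


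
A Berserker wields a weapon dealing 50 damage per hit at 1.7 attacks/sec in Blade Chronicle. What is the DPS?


DPS = damage * attack_speed
= 50 * 1.7
= 85.0

85.0 DPS


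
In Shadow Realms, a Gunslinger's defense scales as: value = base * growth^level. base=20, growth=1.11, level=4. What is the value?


value = base * growth^level
= 20 * 1.11^4
= 20 * 1.51807
= 30.36

30.36 defense


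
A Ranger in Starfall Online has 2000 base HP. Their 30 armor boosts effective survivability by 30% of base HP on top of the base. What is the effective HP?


EHP = 2000 * (1 + 30/100)
= 2000 * (1 + 0.3)
= 2000 * 1.3
= 2600.0

2600.0 EHP


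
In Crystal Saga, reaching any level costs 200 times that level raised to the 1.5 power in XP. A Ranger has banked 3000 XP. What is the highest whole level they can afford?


XP = 200 * level^1.5, so level = (XP / 200)^(1/1.5)
= (3000 / 200)^(1/1.5)
= 15.0^0.6667
= 6.0822
Floor: level = 6

level 6


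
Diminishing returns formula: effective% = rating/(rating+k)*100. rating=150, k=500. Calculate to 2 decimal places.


effective% = rating / (rating + k) * 100
= 150 / (150 + 500) * 100
= 150 / 650 * 100
= 0.230769 * 100
= 23.08%

23.08%


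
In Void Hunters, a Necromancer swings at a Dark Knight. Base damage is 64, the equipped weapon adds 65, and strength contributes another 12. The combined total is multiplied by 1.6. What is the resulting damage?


Sum base + weapon + str = 64 + 65 + 12 = 141
Multiply by 1.6:
141 * 1.6 = 225.6

225.6 damage


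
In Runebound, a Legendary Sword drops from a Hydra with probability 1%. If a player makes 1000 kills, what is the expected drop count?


Expected drops = kills * (drop_rate / 100)
= 1000 * (1 / 100)
= 1000 * 0.01
= 10.0

10.0 drops


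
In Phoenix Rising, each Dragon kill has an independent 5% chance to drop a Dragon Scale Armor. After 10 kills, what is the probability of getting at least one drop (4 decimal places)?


P(at least one) = 1 - P(none) = 1 - (1-p)^n
p = 5/100 = 0.05
1 - p = 0.95
(1 - p)^10 = 0.95^10 = 0.598737
P(at least one) = 1 - 0.598737 = 0.4013

0.4013


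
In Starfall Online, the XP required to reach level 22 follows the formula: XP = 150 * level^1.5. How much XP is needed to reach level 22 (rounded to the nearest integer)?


XP = 150 * level^1.5
Substitute level = 22:
XP = 150 * 22^1.5
= 150 * 103.1891
= 15478

15478 XP


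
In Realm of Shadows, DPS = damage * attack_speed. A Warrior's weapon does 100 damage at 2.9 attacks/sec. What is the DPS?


DPS = damage * attack_speed
= 100 * 2.9
= 290.0

290.0 DPS


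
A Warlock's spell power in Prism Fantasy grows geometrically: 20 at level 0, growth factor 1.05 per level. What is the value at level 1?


value = base * growth^level
= 20 * 1.05^1
= 20 * 1.05
= 21.00

21.00 spell power


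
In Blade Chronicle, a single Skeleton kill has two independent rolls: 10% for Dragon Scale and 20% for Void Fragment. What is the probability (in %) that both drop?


For independent events, P(both) = P(A) * P(B)
= 10% * 20%
= 200 / 100 %
= 2.0%

2.0%


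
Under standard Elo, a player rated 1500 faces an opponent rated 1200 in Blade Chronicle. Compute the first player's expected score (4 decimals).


Elo expected score: Ea = 1/(1 + 10^((Rb-Ra)/400))
Rb - Ra = 1200 - 1500 = -300
(Rb-Ra)/400 = -300/400 = -0.75
10^-0.75 = 0.177828
Ea = 1/(1 + 0.177828) = 1/1.177828 = 0.8490

0.8490


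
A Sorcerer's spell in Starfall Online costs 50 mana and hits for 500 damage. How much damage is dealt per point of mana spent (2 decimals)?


Efficiency = damage / mana
= 500 / 50
= 10.00

10.00 dmg/mana


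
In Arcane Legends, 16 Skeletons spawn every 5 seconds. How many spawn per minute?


Spawns per minute = count * (60 / interval)
= 16 * (60 / 5)
= 16 * 12.0
= 192.0

192.0 per minute


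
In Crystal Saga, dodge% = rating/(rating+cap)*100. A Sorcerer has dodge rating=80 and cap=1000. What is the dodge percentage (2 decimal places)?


dodge% = 80 / (80 + 1000) * 100
= 80 / 1080 * 100
= 0.074074 * 100
= 7.41%

7.41%


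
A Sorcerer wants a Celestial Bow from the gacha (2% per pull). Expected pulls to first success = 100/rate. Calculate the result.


Expected pulls for a geometric distribution = 1/p = 100 / rate%
= 100 / 2
= 50.0

50.0 pulls


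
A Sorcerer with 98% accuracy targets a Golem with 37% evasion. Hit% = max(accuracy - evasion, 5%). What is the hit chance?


accuracy - evasion = 98 - 37 = 61
Apply floor: max(61, 5) = 61
Hit chance = 61%

61%


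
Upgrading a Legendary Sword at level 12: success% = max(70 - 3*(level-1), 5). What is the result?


raw_rate = 70 - 3 * (12 - 1)
= 70 - 3 * 11
= 70 - 33
= 37
Apply floor: max(37, 5) = 37%

37%


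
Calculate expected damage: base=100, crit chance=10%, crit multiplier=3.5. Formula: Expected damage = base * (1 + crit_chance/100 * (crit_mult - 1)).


E[dmg] = base * (1 + crit_chance * (crit_mult - 1))
cc as decimal = 10/100 = 0.1
cm - 1 = 3.5 - 1 = 2.5
Bonus factor = 0.1 * 2.5 = 0.25
Total multiplier = 1 + 0.25 = 1.25
Expected damage = 100 * 1.25 = 125.00

125.00 damage


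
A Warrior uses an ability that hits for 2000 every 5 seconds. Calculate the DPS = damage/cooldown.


DPS = damage / cooldown
= 2000 / 5
= 400.00

400.00 DPS


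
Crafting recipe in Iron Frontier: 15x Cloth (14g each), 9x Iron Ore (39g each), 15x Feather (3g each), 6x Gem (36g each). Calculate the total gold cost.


Cost breakdown:
  Cloth: 15 * 14 = 210
  Iron Ore: 9 * 39 = 351
  Feather: 15 * 3 = 45
  Gem: 6 * 36 = 216
Total = 210 + 351 + 45 + 216 = 822

822 gold


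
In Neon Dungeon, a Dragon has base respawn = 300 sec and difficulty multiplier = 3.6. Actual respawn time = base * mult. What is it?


Respawn time = base * multiplier
= 300 * 3.6
= 1080.0 seconds

1080.0 seconds


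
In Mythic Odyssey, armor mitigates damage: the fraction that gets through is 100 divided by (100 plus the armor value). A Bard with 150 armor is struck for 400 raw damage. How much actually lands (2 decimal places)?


actual = 400 * 100 / (100 + 150)
= 400 * 100 / 250
= 40000 / 250
= 160.00

160.00 damage


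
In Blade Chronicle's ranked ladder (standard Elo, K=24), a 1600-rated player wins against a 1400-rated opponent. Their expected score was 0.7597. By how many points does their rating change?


Elo update: delta = K * (S - Ea), where S = 1 (wins)
S - Ea = 1 - 0.7597 = 0.2403
Rating change = 24 * 0.2403
= 5.77

5.77 rating points


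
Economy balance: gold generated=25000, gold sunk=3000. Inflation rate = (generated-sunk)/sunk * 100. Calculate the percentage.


Net gold = 25000 - 3000 = 22000
Inflation rate = net / sunk * 100 = 22000 / 3000 * 100
= 7.333333 * 100
= 733.33%

733.33%


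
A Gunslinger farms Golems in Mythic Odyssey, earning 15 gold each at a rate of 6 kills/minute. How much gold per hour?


Gold per minute = 15 * 6 = 90
Gold per hour = 90 * 60 = 5400

5400 gold/hour


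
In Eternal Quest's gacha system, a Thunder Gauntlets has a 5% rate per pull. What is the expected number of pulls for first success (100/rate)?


Expected pulls for a geometric distribution = 1/p = 100 / rate%
= 100 / 5
= 20.0

20.0 pulls


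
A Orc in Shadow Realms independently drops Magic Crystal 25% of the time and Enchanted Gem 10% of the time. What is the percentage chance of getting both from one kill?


For independent events, P(both) = P(A) * P(B)
= 25% * 10%
= 250 / 100 %
= 2.5%

2.5%


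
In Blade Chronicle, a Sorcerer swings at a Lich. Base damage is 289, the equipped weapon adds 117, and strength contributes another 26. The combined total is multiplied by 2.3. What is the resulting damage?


Sum base + weapon + str = 289 + 117 + 26 = 432
Multiply by 2.3:
432 * 2.3 = 993.6

993.6 damage


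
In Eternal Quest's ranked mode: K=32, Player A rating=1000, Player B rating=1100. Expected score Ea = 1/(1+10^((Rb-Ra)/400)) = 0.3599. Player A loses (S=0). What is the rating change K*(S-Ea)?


Elo update: delta = K * (S - Ea), where S = 0 (loses)
S - Ea = 0 - 0.3599 = -0.3599
Rating change = 32 * -0.3599
= -11.52

-11.52 rating points


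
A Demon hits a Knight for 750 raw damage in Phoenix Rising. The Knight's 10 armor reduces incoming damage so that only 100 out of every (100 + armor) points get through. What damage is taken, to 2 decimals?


actual = 750 * 100 / (100 + 10)
= 750 * 100 / 110
= 75000 / 110
= 681.82

681.82 damage


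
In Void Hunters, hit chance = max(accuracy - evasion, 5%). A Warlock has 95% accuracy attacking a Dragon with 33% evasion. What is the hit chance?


accuracy - evasion = 95 - 33 = 62
Apply floor: max(62, 5) = 62
Hit chance = 62%

62%


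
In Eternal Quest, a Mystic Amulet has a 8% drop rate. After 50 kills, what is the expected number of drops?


Expected drops = kills * (drop_rate / 100)
= 50 * (8 / 100)
= 50 * 0.08
= 4.0

4.0 drops


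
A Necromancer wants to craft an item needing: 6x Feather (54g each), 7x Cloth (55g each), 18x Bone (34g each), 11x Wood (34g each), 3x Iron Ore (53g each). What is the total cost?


Cost breakdown:
  Feather: 6 * 54 = 324
  Cloth: 7 * 55 = 385
  Bone: 18 * 34 = 612
  Wood: 11 * 34 = 374
  Iron Ore: 3 * 53 = 159
Total = 324 + 385 + 612 + 374 + 159 = 1854

1854 gold


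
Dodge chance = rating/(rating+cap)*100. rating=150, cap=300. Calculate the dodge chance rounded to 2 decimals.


dodge% = 150 / (150 + 300) * 100
= 150 / 450 * 100
= 0.333333 * 100
= 33.33%

33.33%


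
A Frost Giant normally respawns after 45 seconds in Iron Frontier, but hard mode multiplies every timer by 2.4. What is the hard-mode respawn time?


Respawn time = base * multiplier
= 45 * 2.4
= 108.0 seconds

108.0 seconds


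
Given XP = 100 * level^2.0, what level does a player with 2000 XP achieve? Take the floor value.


XP = 100 * level^2.0, so level = (XP / 100)^(1/2.0)
= (2000 / 100)^(1/2.0)
= 20.0^0.5
= 4.4721
Floor: level = 4

level 4


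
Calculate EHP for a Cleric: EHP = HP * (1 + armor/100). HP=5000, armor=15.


EHP = 5000 * (1 + 15/100)
= 5000 * (1 + 0.15)
= 5000 * 1.15
= 5750.0

5750.0 EHP


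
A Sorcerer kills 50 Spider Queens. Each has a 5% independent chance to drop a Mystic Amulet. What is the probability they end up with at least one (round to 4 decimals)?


P(at least one) = 1 - P(none) = 1 - (1-p)^n
p = 5/100 = 0.05
1 - p = 0.95
(1 - p)^50 = 0.95^50 = 0.076945
P(at least one) = 1 - 0.076945 = 0.9231

0.9231


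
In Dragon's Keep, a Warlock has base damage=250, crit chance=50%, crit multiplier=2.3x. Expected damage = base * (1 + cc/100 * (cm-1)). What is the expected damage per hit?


E[dmg] = base * (1 + crit_chance * (crit_mult - 1))
cc as decimal = 50/100 = 0.5
cm - 1 = 2.3 - 1 = 1.3
Bonus factor = 0.5 * 1.3 = 0.65
Total multiplier = 1 + 0.65 = 1.65
Expected damage = 250 * 1.65 = 412.50

412.50 damage


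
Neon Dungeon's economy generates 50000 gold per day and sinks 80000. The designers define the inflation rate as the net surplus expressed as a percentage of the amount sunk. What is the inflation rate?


Net gold = 50000 - 80000 = -30000
Inflation rate = net / sunk * 100 = -30000 / 80000 * 100
= -0.375 * 100
= -37.50%

-37.50%


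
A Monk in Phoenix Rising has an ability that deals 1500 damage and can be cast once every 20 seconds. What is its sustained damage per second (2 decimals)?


DPS = damage / cooldown
= 1500 / 20
= 75.00

75.00 DPS


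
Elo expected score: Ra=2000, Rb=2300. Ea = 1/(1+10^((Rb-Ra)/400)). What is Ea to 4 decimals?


Elo expected score: Ea = 1/(1 + 10^((Rb-Ra)/400))
Rb - Ra = 2300 - 2000 = 300
(Rb-Ra)/400 = 300/400 = 0.75
10^0.75 = 5.623413
Ea = 1/(1 + 5.623413) = 1/6.623413 = 0.1510

0.1510


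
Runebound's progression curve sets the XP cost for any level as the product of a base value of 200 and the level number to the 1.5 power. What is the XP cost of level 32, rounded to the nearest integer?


XP = 200 * level^1.5
Substitute level = 32:
XP = 200 * 32^1.5
= 200 * 181.0193
= 36204

36204 XP


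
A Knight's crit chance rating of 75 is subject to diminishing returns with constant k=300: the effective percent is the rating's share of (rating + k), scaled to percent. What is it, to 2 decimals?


effective% = rating / (rating + k) * 100
= 75 / (75 + 300) * 100
= 75 / 375 * 100
= 0.2 * 100
= 20.00%

20.00%


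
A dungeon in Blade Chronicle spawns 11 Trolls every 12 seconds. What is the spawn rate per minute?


Spawns per minute = count * (60 / interval)
= 11 * (60 / 12)
= 11 * 5.0
= 55.0

55.0 per minute


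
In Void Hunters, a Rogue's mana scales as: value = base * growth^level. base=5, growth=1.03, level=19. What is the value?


value = base * growth^level
= 5 * 1.03^19
= 5 * 1.753506
= 8.77

8.77 mana


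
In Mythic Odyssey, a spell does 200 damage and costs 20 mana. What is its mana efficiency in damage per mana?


Efficiency = damage / mana
= 200 / 20
= 10.00

10.00 dmg/mana


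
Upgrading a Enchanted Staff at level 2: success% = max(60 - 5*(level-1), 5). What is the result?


raw_rate = 60 - 5 * (2 - 1)
= 60 - 5 * 1
= 60 - 5
= 55
Apply floor: max(55, 5) = 55%

55%


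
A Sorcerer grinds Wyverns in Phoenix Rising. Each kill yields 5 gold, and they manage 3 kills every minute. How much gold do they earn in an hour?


Gold per minute = 5 * 3 = 15
Gold per hour = 15 * 60 = 900

900 gold/hour


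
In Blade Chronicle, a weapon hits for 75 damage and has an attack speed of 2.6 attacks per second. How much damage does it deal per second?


DPS = damage * attack_speed
= 75 * 2.6
= 195.0

195.0 DPS


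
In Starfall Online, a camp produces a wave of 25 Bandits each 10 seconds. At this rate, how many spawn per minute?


Spawns per minute = count * (60 / interval)
= 25 * (60 / 10)
= 25 * 6.0
= 150.0

150.0 per minute


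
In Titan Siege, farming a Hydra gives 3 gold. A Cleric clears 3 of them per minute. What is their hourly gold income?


Gold per minute = 3 * 3 = 9
Gold per hour = 9 * 60 = 540

540 gold/hour


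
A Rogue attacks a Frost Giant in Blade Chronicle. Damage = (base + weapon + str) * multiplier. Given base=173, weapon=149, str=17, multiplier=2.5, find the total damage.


Sum base + weapon + str = 173 + 149 + 17 = 339
Multiply by 2.5:
339 * 2.5 = 847.5

847.5 damage


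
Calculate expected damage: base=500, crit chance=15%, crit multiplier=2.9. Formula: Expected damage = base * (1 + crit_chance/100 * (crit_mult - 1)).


E[dmg] = base * (1 + crit_chance * (crit_mult - 1))
cc as decimal = 15/100 = 0.15
cm - 1 = 2.9 - 1 = 1.9
Bonus factor = 0.15 * 1.9 = 0.285
Total multiplier = 1 + 0.285 = 1.285
Expected damage = 500 * 1.285 = 642.50

642.50 damage


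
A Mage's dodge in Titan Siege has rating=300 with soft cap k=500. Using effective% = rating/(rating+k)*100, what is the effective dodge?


effective% = rating / (rating + k) * 100
= 300 / (300 + 500) * 100
= 300 / 800 * 100
= 0.375 * 100
= 37.50%

37.50%


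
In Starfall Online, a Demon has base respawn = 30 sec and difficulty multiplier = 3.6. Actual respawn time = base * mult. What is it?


Respawn time = base * multiplier
= 30 * 3.6
= 108.0 seconds

108.0 seconds


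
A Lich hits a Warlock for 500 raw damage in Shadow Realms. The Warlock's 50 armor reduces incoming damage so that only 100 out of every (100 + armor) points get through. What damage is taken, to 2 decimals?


actual = 500 * 100 / (100 + 50)
= 500 * 100 / 150
= 50000 / 150
= 333.33

333.33 damage


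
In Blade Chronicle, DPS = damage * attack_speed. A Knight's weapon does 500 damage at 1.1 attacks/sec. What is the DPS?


DPS = damage * attack_speed
= 500 * 1.1
= 550.0

550.0 DPS


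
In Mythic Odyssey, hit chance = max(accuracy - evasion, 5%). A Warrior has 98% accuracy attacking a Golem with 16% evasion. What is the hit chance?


accuracy - evasion = 98 - 16 = 82
Apply floor: max(82, 5) = 82
Hit chance = 82%

82%


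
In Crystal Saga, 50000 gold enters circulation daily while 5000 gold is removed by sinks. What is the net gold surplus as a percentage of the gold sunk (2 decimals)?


Net gold = 50000 - 5000 = 45000
Inflation rate = net / sunk * 100 = 45000 / 5000 * 100
= 9.0 * 100
= 900.00%

900.00%


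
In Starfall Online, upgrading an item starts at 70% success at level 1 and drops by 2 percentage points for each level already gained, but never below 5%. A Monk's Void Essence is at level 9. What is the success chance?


raw_rate = 70 - 2 * (9 - 1)
= 70 - 2 * 8
= 70 - 16
= 54
Apply floor: max(54, 5) = 54%

54%


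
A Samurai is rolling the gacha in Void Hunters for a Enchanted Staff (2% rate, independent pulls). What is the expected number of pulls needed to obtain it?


Expected pulls for a geometric distribution = 1/p = 100 / rate%
= 100 / 2
= 50.0

50.0 pulls


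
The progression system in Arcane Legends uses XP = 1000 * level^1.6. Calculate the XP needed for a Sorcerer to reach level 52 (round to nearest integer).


XP = 1000 * level^1.6
Substitute level = 52:
XP = 1000 * 52^1.6
= 1000 * 556.6797
= 556680

556680 XP


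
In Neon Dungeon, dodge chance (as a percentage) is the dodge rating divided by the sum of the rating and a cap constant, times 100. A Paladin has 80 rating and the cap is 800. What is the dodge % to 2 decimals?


dodge% = 80 / (80 + 800) * 100
= 80 / 880 * 100
= 0.090909 * 100
= 9.09%

9.09%


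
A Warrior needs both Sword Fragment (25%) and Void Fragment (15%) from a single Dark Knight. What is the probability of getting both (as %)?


For independent events, P(both) = P(A) * P(B)
= 25% * 15%
= 375 / 100 %
= 3.75%

3.75%


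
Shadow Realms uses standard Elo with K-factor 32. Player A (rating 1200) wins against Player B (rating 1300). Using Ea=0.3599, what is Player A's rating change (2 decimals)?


Elo update: delta = K * (S - Ea), where S = 1 (wins)
S - Ea = 1 - 0.3599 = 0.6401
Rating change = 32 * 0.6401
= 20.48

20.48 rating points


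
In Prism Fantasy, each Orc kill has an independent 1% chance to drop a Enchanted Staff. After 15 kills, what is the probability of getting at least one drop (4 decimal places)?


P(at least one) = 1 - P(none) = 1 - (1-p)^n
p = 1/100 = 0.01
1 - p = 0.99
(1 - p)^15 = 0.99^15 = 0.860058
P(at least one) = 1 - 0.860058 = 0.1399

0.1399


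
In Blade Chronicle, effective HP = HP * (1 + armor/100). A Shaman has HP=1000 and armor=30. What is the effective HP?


EHP = 1000 * (1 + 30/100)
= 1000 * (1 + 0.3)
= 1000 * 1.3
= 1300.0

1300.0 EHP


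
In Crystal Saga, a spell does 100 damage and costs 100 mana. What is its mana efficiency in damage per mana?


Efficiency = damage / mana
= 100 / 100
= 1.00

1.00 dmg/mana


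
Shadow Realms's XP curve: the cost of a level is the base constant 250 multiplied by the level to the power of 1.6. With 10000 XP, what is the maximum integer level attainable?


XP = 250 * level^1.6, so level = (XP / 250)^(1/1.6)
= (10000 / 250)^(1/1.6)
= 40.0^0.625
= 10.0297
Floor: level = 10

level 10


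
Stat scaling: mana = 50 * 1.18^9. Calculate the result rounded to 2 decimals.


value = base * growth^level
= 50 * 1.18^9
= 50 * 4.435454
= 221.77

221.77 mana


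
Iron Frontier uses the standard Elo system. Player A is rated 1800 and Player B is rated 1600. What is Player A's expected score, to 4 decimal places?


Elo expected score: Ea = 1/(1 + 10^((Rb-Ra)/400))
Rb - Ra = 1600 - 1800 = -200
(Rb-Ra)/400 = -200/400 = -0.5
10^-0.5 = 0.316228
Ea = 1/(1 + 0.316228) = 1/1.316228 = 0.7597

0.7597


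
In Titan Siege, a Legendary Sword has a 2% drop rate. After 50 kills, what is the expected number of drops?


Expected drops = kills * (drop_rate / 100)
= 50 * (2 / 100)
= 50 * 0.02
= 1.0

1.0 drops


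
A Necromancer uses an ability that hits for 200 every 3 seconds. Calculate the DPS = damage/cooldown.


DPS = damage / cooldown
= 200 / 3
= 66.67

66.67 DPS


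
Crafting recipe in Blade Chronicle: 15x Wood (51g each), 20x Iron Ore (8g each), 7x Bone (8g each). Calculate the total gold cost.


Cost breakdown:
  Wood: 15 * 51 = 765
  Iron Ore: 20 * 8 = 160
  Bone: 7 * 8 = 56
Total = 765 + 160 + 56 = 981

981 gold


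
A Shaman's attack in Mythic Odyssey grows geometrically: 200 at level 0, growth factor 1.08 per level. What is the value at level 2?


value = base * growth^level
= 200 * 1.08^2
= 200 * 1.1664
= 233.28

233.28 attack


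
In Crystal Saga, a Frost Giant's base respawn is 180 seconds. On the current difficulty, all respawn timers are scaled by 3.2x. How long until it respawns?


Respawn time = base * multiplier
= 180 * 3.2
= 576.0 seconds

576.0 seconds


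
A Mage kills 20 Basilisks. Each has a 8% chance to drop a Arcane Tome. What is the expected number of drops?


Expected drops = kills * (drop_rate / 100)
= 20 * (8 / 100)
= 20 * 0.08
= 1.6

1.6 drops


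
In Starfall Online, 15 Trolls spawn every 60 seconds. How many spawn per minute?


Spawns per minute = count * (60 / interval)
= 15 * (60 / 60)
= 15 * 1.0
= 15.0

15.0 per minute


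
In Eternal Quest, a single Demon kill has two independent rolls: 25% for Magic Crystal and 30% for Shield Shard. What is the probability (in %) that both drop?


For independent events, P(both) = P(A) * P(B)
= 25% * 30%
= 750 / 100 %
= 7.5%

7.5%


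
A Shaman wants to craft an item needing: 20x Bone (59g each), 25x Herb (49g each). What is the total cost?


Cost breakdown:
  Bone: 20 * 59 = 1180
  Herb: 25 * 49 = 1225
Total = 1180 + 1225 = 2405

2405 gold


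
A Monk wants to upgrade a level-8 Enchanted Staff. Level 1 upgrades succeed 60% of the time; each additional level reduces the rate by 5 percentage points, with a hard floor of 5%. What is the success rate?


raw_rate = 60 - 5 * (8 - 1)
= 60 - 5 * 7
= 60 - 35
= 25
Apply floor: max(25, 5) = 25%

25%


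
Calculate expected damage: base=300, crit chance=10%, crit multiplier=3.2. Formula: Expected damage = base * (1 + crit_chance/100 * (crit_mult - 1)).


E[dmg] = base * (1 + crit_chance * (crit_mult - 1))
cc as decimal = 10/100 = 0.1
cm - 1 = 3.2 - 1 = 2.2
Bonus factor = 0.1 * 2.2 = 0.22
Total multiplier = 1 + 0.22 = 1.22
Expected damage = 300 * 1.22 = 366.00

366.00 damage


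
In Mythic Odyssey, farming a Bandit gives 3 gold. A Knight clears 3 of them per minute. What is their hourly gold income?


Gold per minute = 3 * 3 = 9
Gold per hour = 9 * 60 = 540

540 gold/hour


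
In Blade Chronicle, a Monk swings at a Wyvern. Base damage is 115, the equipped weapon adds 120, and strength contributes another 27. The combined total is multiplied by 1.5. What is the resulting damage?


Sum base + weapon + str = 115 + 120 + 27 = 262
Multiply by 1.5:
262 * 1.5 = 393.0

393.0 damage


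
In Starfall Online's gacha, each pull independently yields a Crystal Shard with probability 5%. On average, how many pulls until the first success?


Expected pulls for a geometric distribution = 1/p = 100 / rate%
= 100 / 5
= 20.0

20.0 pulls


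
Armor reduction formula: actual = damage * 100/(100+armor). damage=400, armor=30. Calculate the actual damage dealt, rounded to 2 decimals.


actual = 400 * 100 / (100 + 30)
= 400 * 100 / 130
= 40000 / 130
= 307.69

307.69 damage


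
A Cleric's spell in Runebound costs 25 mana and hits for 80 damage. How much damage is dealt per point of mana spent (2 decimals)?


Efficiency = damage / mana
= 80 / 25
= 3.20

3.20 dmg/mana


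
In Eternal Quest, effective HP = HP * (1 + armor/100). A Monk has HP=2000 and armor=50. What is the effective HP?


EHP = 2000 * (1 + 50/100)
= 2000 * (1 + 0.5)
= 2000 * 1.5
= 3000.0

3000.0 EHP


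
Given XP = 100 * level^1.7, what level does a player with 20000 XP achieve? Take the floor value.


XP = 100 * level^1.7, so level = (XP / 100)^(1/1.7)
= (20000 / 100)^(1/1.7)
= 200.0^0.5882
= 22.5708
Floor: level = 22

level 22


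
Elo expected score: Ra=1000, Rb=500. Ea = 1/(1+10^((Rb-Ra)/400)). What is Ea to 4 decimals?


Elo expected score: Ea = 1/(1 + 10^((Rb-Ra)/400))
Rb - Ra = 500 - 1000 = -500
(Rb-Ra)/400 = -500/400 = -1.25
10^-1.25 = 0.056234
Ea = 1/(1 + 0.056234) = 1/1.056234 = 0.9468

0.9468


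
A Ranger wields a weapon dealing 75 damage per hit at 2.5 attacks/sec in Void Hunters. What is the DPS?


DPS = damage * attack_speed
= 75 * 2.5
= 187.5

187.5 DPS


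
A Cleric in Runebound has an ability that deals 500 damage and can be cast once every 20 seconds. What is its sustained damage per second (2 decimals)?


DPS = damage / cooldown
= 500 / 20
= 25.00

25.00 DPS


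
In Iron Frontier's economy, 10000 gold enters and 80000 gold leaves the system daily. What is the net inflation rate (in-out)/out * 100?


Net gold = 10000 - 80000 = -70000
Inflation rate = net / sunk * 100 = -70000 / 80000 * 100
= -0.875 * 100
= -87.50%

-87.50%


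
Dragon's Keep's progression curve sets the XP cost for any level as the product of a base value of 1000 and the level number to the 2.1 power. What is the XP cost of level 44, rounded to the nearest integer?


XP = 1000 * level^2.1
Substitute level = 44:
XP = 1000 * 44^2.1
= 1000 * 2826.5106
= 2826511

2826511 XP


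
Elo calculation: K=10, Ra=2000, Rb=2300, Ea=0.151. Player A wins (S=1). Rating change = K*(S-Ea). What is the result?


Elo update: delta = K * (S - Ea), where S = 1 (wins)
S - Ea = 1 - 0.151 = 0.849
Rating change = 10 * 0.849
= 8.49

8.49 rating points


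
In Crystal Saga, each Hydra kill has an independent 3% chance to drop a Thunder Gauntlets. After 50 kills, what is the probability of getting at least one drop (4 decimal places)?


P(at least one) = 1 - P(none) = 1 - (1-p)^n
p = 3/100 = 0.03
1 - p = 0.97
(1 - p)^50 = 0.97^50 = 0.218065
P(at least one) = 1 - 0.218065 = 0.7819

0.7819


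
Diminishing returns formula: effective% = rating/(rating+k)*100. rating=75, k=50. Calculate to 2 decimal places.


effective% = rating / (rating + k) * 100
= 75 / (75 + 50) * 100
= 75 / 125 * 100
= 0.6 * 100
= 60.00%

60.00%


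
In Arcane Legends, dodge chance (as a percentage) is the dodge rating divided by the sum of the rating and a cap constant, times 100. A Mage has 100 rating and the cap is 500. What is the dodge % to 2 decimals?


dodge% = 100 / (100 + 500) * 100
= 100 / 600 * 100
= 0.166667 * 100
= 16.67%

16.67%


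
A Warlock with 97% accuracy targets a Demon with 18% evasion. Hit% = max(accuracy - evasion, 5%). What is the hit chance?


accuracy - evasion = 97 - 18 = 79
Apply floor: max(79, 5) = 79
Hit chance = 79%

79%


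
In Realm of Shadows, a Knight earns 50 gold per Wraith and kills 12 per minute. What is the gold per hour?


Gold per minute = 50 * 12 = 600
Gold per hour = 600 * 60 = 36000

36000 gold/hour


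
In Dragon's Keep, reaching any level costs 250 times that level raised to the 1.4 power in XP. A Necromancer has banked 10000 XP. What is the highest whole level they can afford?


XP = 250 * level^1.4, so level = (XP / 250)^(1/1.4)
= (10000 / 250)^(1/1.4)
= 40.0^0.7143
= 13.9421
Floor: level = 13

level 13


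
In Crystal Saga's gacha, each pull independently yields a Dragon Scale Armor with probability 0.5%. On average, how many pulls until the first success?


Expected pulls for a geometric distribution = 1/p = 100 / rate%
= 100 / 0.5
= 200.0

200.0 pulls


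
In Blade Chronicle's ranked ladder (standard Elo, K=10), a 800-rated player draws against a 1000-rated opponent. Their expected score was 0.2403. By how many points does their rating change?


Elo update: delta = K * (S - Ea), where S = 0.5 (draws)
S - Ea = 0.5 - 0.2403 = 0.2597
Rating change = 10 * 0.2597
= 2.60

2.60 rating points


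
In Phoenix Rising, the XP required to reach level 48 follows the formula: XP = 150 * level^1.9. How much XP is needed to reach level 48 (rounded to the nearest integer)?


XP = 150 * level^1.9
Substitute level = 48:
XP = 150 * 48^1.9
= 150 * 1564.438
= 234666

234666 XP


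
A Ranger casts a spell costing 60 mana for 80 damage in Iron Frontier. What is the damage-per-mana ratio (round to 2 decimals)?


Efficiency = damage / mana
= 80 / 60
= 1.33

1.33 dmg/mana


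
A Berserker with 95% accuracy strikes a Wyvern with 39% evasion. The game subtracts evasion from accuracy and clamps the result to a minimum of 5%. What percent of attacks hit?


accuracy - evasion = 95 - 39 = 56
Apply floor: max(56, 5) = 56
Hit chance = 56%

56%


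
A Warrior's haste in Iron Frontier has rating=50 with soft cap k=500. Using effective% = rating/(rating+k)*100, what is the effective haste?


effective% = rating / (rating + k) * 100
= 50 / (50 + 500) * 100
= 50 / 550 * 100
= 0.090909 * 100
= 9.09%

9.09%


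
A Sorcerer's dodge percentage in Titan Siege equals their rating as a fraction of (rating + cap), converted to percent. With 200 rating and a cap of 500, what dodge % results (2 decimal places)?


dodge% = 200 / (200 + 500) * 100
= 200 / 700 * 100
= 0.285714 * 100
= 28.57%

28.57%


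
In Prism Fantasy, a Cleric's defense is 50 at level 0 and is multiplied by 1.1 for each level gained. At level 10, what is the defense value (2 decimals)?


value = base * growth^level
= 50 * 1.1^10
= 50 * 2.593742
= 129.69

129.69 defense


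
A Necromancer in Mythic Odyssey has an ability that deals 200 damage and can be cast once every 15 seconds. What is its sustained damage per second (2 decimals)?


DPS = damage / cooldown
= 200 / 15
= 13.33

13.33 DPS


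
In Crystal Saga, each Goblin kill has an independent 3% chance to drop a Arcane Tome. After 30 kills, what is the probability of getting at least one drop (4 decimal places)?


P(at least one) = 1 - P(none) = 1 - (1-p)^n
p = 3/100 = 0.03
1 - p = 0.97
(1 - p)^30 = 0.97^30 = 0.401007
P(at least one) = 1 - 0.401007 = 0.5990

0.5990


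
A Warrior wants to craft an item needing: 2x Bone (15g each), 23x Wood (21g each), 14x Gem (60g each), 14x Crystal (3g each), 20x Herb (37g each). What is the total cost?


Cost breakdown:
  Bone: 2 * 15 = 30
  Wood: 23 * 21 = 483
  Gem: 14 * 60 = 840
  Crystal: 14 * 3 = 42
  Herb: 20 * 37 = 740
Total = 30 + 483 + 840 + 42 + 740 = 2135

2135 gold
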